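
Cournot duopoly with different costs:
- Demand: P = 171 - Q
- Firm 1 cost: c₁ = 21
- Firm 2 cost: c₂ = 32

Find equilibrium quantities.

q₁* = 53.67, q₂* = 42.67

Work:
Reaction: q₁ = (171 - 21 - q₂)/2
Reaction: q₂ = (171 - 32 - q₁)/2
Solve simultaneously:
q₁* = (171 - 2×21 + 32)/3 = 53.67
q₂* = (171 - 2×32 + 21)/3 = 42.67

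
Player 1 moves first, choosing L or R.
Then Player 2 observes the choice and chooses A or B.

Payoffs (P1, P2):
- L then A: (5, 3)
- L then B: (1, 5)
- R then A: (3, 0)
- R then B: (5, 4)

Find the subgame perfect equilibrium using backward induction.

P1 plays R, P2 plays B after L and B after R; Payoff (5, 4)

Work:
Backward induction:
After L: P2 chooses B → P1 gets 1
After R: P2 chooses B → P1 gets 5
P1 chooses R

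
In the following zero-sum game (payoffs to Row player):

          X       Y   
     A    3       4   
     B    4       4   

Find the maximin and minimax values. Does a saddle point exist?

Maximin = 4, Minimax = 4, Saddle: True

Work:
Row minimums: [3, 4] → maximin = 4
Column maximums: [4, 4] → minimax = 4
Saddle point exists! Game value = 4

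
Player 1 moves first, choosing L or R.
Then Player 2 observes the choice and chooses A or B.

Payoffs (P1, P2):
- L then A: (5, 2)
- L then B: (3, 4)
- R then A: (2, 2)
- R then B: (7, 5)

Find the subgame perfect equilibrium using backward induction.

P1 plays R, P2 plays B after L and B after R; Payoff (7, 5)

Work:
Backward induction:
After L: P2 chooses B → P1 gets 3
After R: P2 chooses B → P1 gets 7
P1 chooses R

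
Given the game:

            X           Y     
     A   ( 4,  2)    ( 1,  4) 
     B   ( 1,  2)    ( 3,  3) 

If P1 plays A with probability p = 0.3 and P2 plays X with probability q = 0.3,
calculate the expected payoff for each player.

E[P1] = 2.25, E[P2] = 2.91

Work:
E[P1] = p·q·π₁(A,X) + p·(1-q)·π₁(A,Y) + (1-p)·q·π₁(B,X) + (1-p)·(1-q)·π₁(B,Y)
= 0.3·0.3·4 + 0.3·0.7·1 + 0.7·0.3·1 + 0.7·0.7·3
= 2.25

E[P2] = 2.91 (similar calculation)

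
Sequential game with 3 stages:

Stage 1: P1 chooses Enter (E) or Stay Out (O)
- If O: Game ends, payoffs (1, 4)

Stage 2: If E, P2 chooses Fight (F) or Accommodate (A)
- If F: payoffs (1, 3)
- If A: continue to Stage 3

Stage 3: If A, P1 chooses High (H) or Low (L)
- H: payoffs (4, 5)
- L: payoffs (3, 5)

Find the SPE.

SPE: (E, A, H); Outcome (4, 5)

Work:
Stage 3: P1 chooses H (4 vs 3)
Stage 2: P2: F->3, A->5 (anticipating H). Choose A
Stage 1: P1: O->1, E->4 (anticipating A, H). Choose E
SPE path: E -> A -> H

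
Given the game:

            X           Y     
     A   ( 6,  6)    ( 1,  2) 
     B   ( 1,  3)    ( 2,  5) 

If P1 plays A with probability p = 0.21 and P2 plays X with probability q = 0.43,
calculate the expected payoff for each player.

E[P1] = 1.9018, E[P2] = 4.0518

Work:
E[P1] = p·q·π₁(A,X) + p·(1-q)·π₁(A,Y) + (1-p)·q·π₁(B,X) + (1-p)·(1-q)·π₁(B,Y)
= 0.21·0.43·6 + 0.21·0.57·1 + 0.79·0.43·1 + 0.79·0.57·2
= 1.9018

E[P2] = 4.0518 (similar calculation)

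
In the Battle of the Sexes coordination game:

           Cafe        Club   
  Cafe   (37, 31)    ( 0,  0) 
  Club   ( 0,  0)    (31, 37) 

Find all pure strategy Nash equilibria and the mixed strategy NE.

Pure NE: (Cafe, Cafe) and (Club, Club); Mixed NE: p = 0.5441, q = 0.4559

Work:
Check pure NE:
(Cafe, Cafe): (37, 31) - no unilateral deviation beneficial
(Club, Club): (31, 37) - no unilateral deviation beneficial
Mixed NE: P1 plays Cafe with p = 0.5441, P2 plays Cafe with q = 0.4559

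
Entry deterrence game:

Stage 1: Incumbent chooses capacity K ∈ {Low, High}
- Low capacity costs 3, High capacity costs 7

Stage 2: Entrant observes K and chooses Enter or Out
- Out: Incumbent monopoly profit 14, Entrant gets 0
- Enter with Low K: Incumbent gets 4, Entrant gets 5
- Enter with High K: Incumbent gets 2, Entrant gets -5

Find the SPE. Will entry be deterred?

SPE: (High, Enter|Low, Out|High); Entry deterred. Incumbent net profit = 7

Work:
After Low K: Entrant enters (5 > 0)
After High K: Entrant stays out (-5 < 0)
Incumbent: Low → 4−3=1, High → 14−7=7
Incumbent chooses High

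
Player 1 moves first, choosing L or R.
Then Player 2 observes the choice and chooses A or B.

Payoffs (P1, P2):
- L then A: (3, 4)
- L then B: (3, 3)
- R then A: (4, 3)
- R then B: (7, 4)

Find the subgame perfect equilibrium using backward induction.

P1 plays R, P2 plays A after L and B after R; Payoff (7, 4)

Work:
Backward induction:
After L: P2 chooses A → P1 gets 3
After R: P2 chooses B → P1 gets 7
P1 chooses R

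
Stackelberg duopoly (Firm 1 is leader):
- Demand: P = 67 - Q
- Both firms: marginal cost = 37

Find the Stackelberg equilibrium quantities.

q₁* (leader) = 15.0, q₂* (follower) = 7.5

Work:
Follower's reaction: q₂ = (a - c - q₁)/2
Leader substitutes: π₁ = q₁·(a - q₁ - (a-c-q₁)/2 - c)
FOC: q₁* = (67 - 37)/2 = 15.00
Then: q₂* = (67 - 37 - 15.0)/2 = 7.50
Leader has first-mover advantage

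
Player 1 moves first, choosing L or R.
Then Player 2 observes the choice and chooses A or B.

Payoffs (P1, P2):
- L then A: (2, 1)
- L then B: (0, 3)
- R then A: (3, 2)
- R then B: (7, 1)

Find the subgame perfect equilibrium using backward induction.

P1 plays R, P2 plays B after L and A after R; Payoff (3, 2)

Work:
Backward induction:
After L: P2 chooses B → P1 gets 0
After R: P2 chooses A → P1 gets 3
P1 chooses R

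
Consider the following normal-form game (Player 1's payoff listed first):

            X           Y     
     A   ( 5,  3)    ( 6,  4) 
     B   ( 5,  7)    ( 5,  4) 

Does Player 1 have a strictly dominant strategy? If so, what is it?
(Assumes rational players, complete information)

No strictly dominant strategy exists for Player 1

Work:
A strategy strictly dominates another if it gives a strictly higher payoff against every opponent action. Compare each pair of P1's strategies column-by-column:
  A vs B: [5 vs 5, 6 vs 5] → A does not strictly dominate B (column X: 5 ≤ 5)
  B vs A: [5 vs 5, 5 vs 6] → B does not strictly dominate A (column X: 5 ≤ 5)
No single strategy strictly dominates all others → no strictly dominant strategy.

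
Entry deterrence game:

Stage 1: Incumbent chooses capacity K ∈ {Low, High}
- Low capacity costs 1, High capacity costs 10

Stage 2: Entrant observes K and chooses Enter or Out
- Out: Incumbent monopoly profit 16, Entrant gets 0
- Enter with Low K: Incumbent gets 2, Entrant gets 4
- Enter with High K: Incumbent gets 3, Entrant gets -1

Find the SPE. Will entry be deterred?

SPE: (High, Enter|Low, Out|High); Entry deterred. Incumbent net profit = 6

Work:
After Low K: Entrant enters (4 > 0)
After High K: Entrant stays out (-1 < 0)
Incumbent: Low → 2−1=1, High → 16−10=6
Incumbent chooses High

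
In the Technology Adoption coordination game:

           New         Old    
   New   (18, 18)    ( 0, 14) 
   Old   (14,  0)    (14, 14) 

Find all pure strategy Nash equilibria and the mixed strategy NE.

Pure NE: (New, New) and (Old, Old); Mixed NE: p = 0.7778, q = 0.7778

Work:
Check pure NE:
(New, New): (18, 18) - no unilateral deviation beneficial
(Old, Old): (14, 14) - no unilateral deviation beneficial
Mixed NE: P1 plays New with p = 0.7778, P2 plays New with q = 0.7778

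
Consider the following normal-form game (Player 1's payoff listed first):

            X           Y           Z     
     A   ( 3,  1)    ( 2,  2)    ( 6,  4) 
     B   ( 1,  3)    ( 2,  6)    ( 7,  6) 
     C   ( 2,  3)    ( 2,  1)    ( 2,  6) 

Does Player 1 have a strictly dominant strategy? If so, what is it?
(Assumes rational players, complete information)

No strictly dominant strategy exists for Player 1

Work:
A strategy strictly dominates another if it gives a strictly higher payoff against every opponent action. Compare each pair of P1's strategies column-by-column:
  A vs B: [3 vs 1, 2 vs 2, 6 vs 7] → A does not strictly dominate B (column Y: 2 ≤ 2)
  A vs C: [3 vs 2, 2 vs 2, 6 vs 2] → A does not strictly dominate C (column Y: 2 ≤ 2)
  B vs A: [1 vs 3, 2 vs 2, 7 vs 6] → B does not strictly dominate A (column X: 1 ≤ 3)
  B vs C: [1 vs 2, 2 vs 2, 7 vs 2] → B does not strictly dominate C (column X: 1 ≤ 2)
  C vs A: [2 vs 3, 2 vs 2, 2 vs 6] → C does not strictly dominate A (column X: 2 ≤ 3)
  C vs B: [2 vs 1, 2 vs 2, 2 vs 7] → C does not strictly dominate B (column Y: 2 ≤ 2)
No single strategy strictly dominates all others → no strictly dominant strategy.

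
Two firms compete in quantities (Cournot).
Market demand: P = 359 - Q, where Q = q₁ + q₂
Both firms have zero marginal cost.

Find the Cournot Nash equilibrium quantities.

q₁* = q₂* = 119.67; P* = 119.67

Work:
Profit: π_i = P·q_i = (a - q_i - q_j)·q_i
FOC: ∂π_i/∂q_i = a - 2q_i - q_j = 0
Reaction function: q_i = (359 - q_j)/2
Symmetry: q* = 359/3 = 119.67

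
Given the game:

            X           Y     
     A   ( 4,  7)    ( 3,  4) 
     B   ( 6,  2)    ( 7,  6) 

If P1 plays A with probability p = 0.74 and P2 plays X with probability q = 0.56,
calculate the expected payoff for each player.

E[P1] = 4.3088, E[P2] = 5.1808

Work:
E[P1] = p·q·π₁(A,X) + p·(1-q)·π₁(A,Y) + (1-p)·q·π₁(B,X) + (1-p)·(1-q)·π₁(B,Y)
= 0.74·0.56·4 + 0.74·0.44·3 + 0.26·0.56·6 + 0.26·0.44·7
= 4.3088

E[P2] = 5.1808 (similar calculation)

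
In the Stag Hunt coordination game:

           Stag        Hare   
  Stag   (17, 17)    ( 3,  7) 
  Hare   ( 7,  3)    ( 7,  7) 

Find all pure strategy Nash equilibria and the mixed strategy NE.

Pure NE: (Stag, Stag) and (Hare, Hare); Mixed NE: p = 0.2857, q = 0.2857

Work:
Check pure NE:
(Stag, Stag): (17, 17) - no unilateral deviation beneficial
(Hare, Hare): (7, 7) - no unilateral deviation beneficial
Mixed NE: P1 plays Stag with p = 0.2857, P2 plays Stag with q = 0.2857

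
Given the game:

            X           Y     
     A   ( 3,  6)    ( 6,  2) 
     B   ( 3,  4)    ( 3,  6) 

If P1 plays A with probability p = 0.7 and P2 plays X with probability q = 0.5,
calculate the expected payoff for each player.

E[P1] = 4.05, E[P2] = 4.3

Work:
E[P1] = p·q·π₁(A,X) + p·(1-q)·π₁(A,Y) + (1-p)·q·π₁(B,X) + (1-p)·(1-q)·π₁(B,Y)
= 0.7·0.5·3 + 0.7·0.5·6 + 0.3·0.5·3 + 0.3·0.5·3
= 4.05

E[P2] = 4.3 (similar calculation)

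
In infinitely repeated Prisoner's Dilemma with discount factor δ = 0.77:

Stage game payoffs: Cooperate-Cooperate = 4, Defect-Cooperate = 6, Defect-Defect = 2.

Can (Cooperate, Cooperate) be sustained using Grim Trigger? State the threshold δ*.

δ* = 0.5; since δ = 0.77 ≥ 0.5, cooperation can be sustained

Work:
For Grim Trigger:
Cooperate forever: 4/(1-δ)
Defect then punished: 6 + 2·δ/(1-δ)
Need: 4/(1-δ) ≥ 6 + 2·δ/(1-δ)
Solving: δ ≥ (T-R)/(T-P) = (6-4)/(6-2) = 0.5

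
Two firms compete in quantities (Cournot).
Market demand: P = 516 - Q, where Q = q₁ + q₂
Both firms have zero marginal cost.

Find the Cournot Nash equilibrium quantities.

q₁* = q₂* = 172.0; P* = 172.0

Work:
Profit: π_i = P·q_i = (a - q_i - q_j)·q_i
FOC: ∂π_i/∂q_i = a - 2q_i - q_j = 0
Reaction function: q_i = (516 - q_j)/2
Symmetry: q* = 516/3 = 172.0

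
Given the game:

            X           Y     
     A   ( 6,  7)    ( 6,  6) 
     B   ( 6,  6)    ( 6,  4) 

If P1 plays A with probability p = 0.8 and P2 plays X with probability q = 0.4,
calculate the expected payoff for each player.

E[P1] = 6.0, E[P2] = 6.08

Work:
E[P1] = p·q·π₁(A,X) + p·(1-q)·π₁(A,Y) + (1-p)·q·π₁(B,X) + (1-p)·(1-q)·π₁(B,Y)
= 0.8·0.4·6 + 0.8·0.6·6 + 0.2·0.4·6 + 0.2·0.6·6
= 6.0

E[P2] = 6.08 (similar calculation)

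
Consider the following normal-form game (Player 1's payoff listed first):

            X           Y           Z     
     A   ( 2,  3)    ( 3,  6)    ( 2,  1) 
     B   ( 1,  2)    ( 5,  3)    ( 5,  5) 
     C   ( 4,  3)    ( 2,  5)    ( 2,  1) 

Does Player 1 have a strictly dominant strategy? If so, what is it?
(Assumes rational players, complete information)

No strictly dominant strategy exists for Player 1

Work:
A strategy strictly dominates another if it gives a strictly higher payoff against every opponent action. Compare each pair of P1's strategies column-by-column:
  A vs B: [2 vs 1, 3 vs 5, 2 vs 5] → A does not strictly dominate B (column Y: 3 ≤ 5)
  A vs C: [2 vs 4, 3 vs 2, 2 vs 2] → A does not strictly dominate C (column X: 2 ≤ 4)
  B vs A: [1 vs 2, 5 vs 3, 5 vs 2] → B does not strictly dominate A (column X: 1 ≤ 2)
  B vs C: [1 vs 4, 5 vs 2, 5 vs 2] → B does not strictly dominate C (column X: 1 ≤ 4)
  C vs A: [4 vs 2, 2 vs 3, 2 vs 2] → C does not strictly dominate A (column Y: 2 ≤ 3)
  C vs B: [4 vs 1, 2 vs 5, 2 vs 5] → C does not strictly dominate B (column Y: 2 ≤ 5)
No single strategy strictly dominates all others → no strictly dominant strategy.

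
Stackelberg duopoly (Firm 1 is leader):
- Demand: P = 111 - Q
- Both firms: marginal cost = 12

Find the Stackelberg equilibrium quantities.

q₁* (leader) = 49.5, q₂* (follower) = 24.75

Work:
Follower's reaction: q₂ = (a - c - q₁)/2
Leader substitutes: π₁ = q₁·(a - q₁ - (a-c-q₁)/2 - c)
FOC: q₁* = (111 - 12)/2 = 49.50
Then: q₂* = (111 - 12 - 49.5)/2 = 24.75
Leader has first-mover advantage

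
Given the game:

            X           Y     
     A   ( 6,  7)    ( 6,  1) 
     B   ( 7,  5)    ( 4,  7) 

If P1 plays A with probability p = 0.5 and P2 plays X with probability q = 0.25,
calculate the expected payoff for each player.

E[P1] = 5.375, E[P2] = 4.5

Work:
E[P1] = p·q·π₁(A,X) + p·(1-q)·π₁(A,Y) + (1-p)·q·π₁(B,X) + (1-p)·(1-q)·π₁(B,Y)
= 0.5·0.25·6 + 0.5·0.75·6 + 0.5·0.25·7 + 0.5·0.75·4
= 5.375

E[P2] = 4.5 (similar calculation)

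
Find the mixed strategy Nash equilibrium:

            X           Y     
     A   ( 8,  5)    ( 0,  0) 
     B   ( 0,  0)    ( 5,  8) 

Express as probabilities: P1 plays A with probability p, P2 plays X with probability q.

p = 0.6154, q = 0.3846

Work:
Find probabilities that make opponent indifferent:
P2 chooses q to make P1 indifferent between A and B
P1 chooses p to make P2 indifferent between X and Y
Mixed NE: P1 plays (A: 0.6154, B: 0.3846), P2 plays (X: 0.3846, Y: 0.6154)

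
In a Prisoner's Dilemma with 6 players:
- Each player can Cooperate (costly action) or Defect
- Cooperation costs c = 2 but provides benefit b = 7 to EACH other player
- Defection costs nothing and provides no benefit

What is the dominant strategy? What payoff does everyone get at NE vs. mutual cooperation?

Dominant: Defect; NE payoff = 0; Coop payoff = 33

Work:
Defect dominates (saves cost c = 2, benefit to others is external)
NE: All defect → everyone gets 0
If all cooperate: each receives (5)×7 - 2 = 33
Social dilemma: 33 > 0 but NE gives 0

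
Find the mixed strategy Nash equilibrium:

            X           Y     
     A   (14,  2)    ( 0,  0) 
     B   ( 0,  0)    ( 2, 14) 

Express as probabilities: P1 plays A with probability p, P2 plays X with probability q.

p = 0.875, q = 0.125

Work:
Find probabilities that make opponent indifferent:
P2 chooses q to make P1 indifferent between A and B
P1 chooses p to make P2 indifferent between X and Y
Mixed NE: P1 plays (A: 0.875, B: 0.125), P2 plays (X: 0.125, Y: 0.875)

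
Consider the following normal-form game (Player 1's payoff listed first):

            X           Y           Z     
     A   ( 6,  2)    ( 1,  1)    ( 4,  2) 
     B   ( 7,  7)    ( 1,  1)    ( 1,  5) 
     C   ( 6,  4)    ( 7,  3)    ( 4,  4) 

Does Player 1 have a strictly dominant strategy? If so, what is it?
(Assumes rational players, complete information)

No strictly dominant strategy exists for Player 1

Work:
A strategy strictly dominates another if it gives a strictly higher payoff against every opponent action. Compare each pair of P1's strategies column-by-column:
  A vs B: [6 vs 7, 1 vs 1, 4 vs 1] → A does not strictly dominate B (column X: 6 ≤ 7)
  A vs C: [6 vs 6, 1 vs 7, 4 vs 4] → A does not strictly dominate C (column X: 6 ≤ 6)
  B vs A: [7 vs 6, 1 vs 1, 1 vs 4] → B does not strictly dominate A (column Y: 1 ≤ 1)
  B vs C: [7 vs 6, 1 vs 7, 1 vs 4] → B does not strictly dominate C (column Y: 1 ≤ 7)
  C vs A: [6 vs 6, 7 vs 1, 4 vs 4] → C does not strictly dominate A (column X: 6 ≤ 6)
  C vs B: [6 vs 7, 7 vs 1, 4 vs 1] → C does not strictly dominate B (column X: 6 ≤ 7)
No single strategy strictly dominates all others → no strictly dominant strategy.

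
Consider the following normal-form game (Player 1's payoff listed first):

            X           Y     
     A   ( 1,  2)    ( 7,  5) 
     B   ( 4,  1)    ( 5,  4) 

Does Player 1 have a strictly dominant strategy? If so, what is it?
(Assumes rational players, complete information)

No strictly dominant strategy exists for Player 1

Work:
A strategy strictly dominates another if it gives a strictly higher payoff against every opponent action. Compare each pair of P1's strategies column-by-column:
  A vs B: [1 vs 4, 7 vs 5] → A does not strictly dominate B (column X: 1 ≤ 4)
  B vs A: [4 vs 1, 5 vs 7] → B does not strictly dominate A (column Y: 5 ≤ 7)
No single strategy strictly dominates all others → no strictly dominant strategy.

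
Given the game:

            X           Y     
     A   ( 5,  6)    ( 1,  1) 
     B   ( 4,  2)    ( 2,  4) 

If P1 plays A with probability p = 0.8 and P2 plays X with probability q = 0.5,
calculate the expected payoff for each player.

E[P1] = 3.0, E[P2] = 3.4

Work:
E[P1] = p·q·π₁(A,X) + p·(1-q)·π₁(A,Y) + (1-p)·q·π₁(B,X) + (1-p)·(1-q)·π₁(B,Y)
= 0.8·0.5·5 + 0.8·0.5·1 + 0.2·0.5·4 + 0.2·0.5·2
= 3.0

E[P2] = 3.4 (similar calculation)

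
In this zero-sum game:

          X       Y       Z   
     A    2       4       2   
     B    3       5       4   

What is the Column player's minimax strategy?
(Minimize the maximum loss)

Column should play X, value = 3

Work:
Column player minimizes Row's maximum payoff:
Column X: max payoff to Row = 3
Column Y: max payoff to Row = 5
Column Z: max payoff to Row = 4
Minimum is 3, achieved by column X.
Minimax strategy: X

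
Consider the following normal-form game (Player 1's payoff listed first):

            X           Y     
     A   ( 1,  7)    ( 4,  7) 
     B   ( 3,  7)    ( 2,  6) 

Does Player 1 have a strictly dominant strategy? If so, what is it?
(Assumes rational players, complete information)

No strictly dominant strategy exists for Player 1

Work:
A strategy strictly dominates another if it gives a strictly higher payoff against every opponent action. Compare each pair of P1's strategies column-by-column:
  A vs B: [1 vs 3, 4 vs 2] → A does not strictly dominate B (column X: 1 ≤ 3)
  B vs A: [3 vs 1, 2 vs 4] → B does not strictly dominate A (column Y: 2 ≤ 4)
No single strategy strictly dominates all others → no strictly dominant strategy.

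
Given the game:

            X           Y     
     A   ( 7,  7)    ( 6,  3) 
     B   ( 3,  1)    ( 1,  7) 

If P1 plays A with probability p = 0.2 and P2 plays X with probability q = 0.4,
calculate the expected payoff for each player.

E[P1] = 2.72, E[P2] = 4.6

Work:
E[P1] = p·q·π₁(A,X) + p·(1-q)·π₁(A,Y) + (1-p)·q·π₁(B,X) + (1-p)·(1-q)·π₁(B,Y)
= 0.2·0.4·7 + 0.2·0.6·6 + 0.8·0.4·3 + 0.8·0.6·1
= 2.72

E[P2] = 4.6 (similar calculation)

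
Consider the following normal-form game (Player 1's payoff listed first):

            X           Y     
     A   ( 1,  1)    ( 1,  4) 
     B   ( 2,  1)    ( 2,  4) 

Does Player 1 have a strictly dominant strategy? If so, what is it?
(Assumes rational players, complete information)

Yes, Player 1's strictly dominant strategy is B

Work:
A strategy strictly dominates another if it gives a strictly higher payoff against every opponent action. Compare each pair of P1's strategies column-by-column:
  A vs B: [1 vs 2, 1 vs 2] → A does not strictly dominate B (column X: 1 ≤ 2)
  B vs A: [2 vs 1, 2 vs 1] → B strictly dominates A
B strictly dominates every other strategy → strictly dominant.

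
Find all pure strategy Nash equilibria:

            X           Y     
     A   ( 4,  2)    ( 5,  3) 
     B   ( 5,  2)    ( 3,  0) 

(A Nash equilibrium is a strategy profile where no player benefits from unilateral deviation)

Nash equilibrium: (A, Y), (B, X)

Work:
Best responses:
  P1 vs X: payoffs [4, 5] → best response B (payoff 5)
  P1 vs Y: payoffs [5, 3] → best response A (payoff 5)
  P2 vs A: payoffs [2, 3] → best response Y (payoff 3)
  P2 vs B: payoffs [2, 0] → best response X (payoff 2)
Mutual best responses: (A,Y), (B,X) → Nash equilibria.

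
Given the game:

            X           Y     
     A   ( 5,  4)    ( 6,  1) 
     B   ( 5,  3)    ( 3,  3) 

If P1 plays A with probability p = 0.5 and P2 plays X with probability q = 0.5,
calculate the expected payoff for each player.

E[P1] = 4.75, E[P2] = 2.75

Work:
E[P1] = p·q·π₁(A,X) + p·(1-q)·π₁(A,Y) + (1-p)·q·π₁(B,X) + (1-p)·(1-q)·π₁(B,Y)
= 0.5·0.5·5 + 0.5·0.5·6 + 0.5·0.5·5 + 0.5·0.5·3
= 4.75

E[P2] = 2.75 (similar calculation)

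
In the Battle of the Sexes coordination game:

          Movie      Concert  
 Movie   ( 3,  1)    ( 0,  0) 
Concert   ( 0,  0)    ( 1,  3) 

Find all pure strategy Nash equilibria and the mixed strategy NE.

Pure NE: (Movie, Movie) and (Concert, Concert); Mixed NE: p = 0.75, q = 0.25

Work:
Check pure NE:
(Movie, Movie): (3, 1) - no unilateral deviation beneficial
(Concert, Concert): (1, 3) - no unilateral deviation beneficial
Mixed NE: P1 plays Movie with p = 0.75, P2 plays Movie with q = 0.25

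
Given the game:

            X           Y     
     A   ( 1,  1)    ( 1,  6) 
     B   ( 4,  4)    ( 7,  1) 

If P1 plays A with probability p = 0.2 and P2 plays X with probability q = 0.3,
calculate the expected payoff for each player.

E[P1] = 5.08, E[P2] = 2.42

Work:
E[P1] = p·q·π₁(A,X) + p·(1-q)·π₁(A,Y) + (1-p)·q·π₁(B,X) + (1-p)·(1-q)·π₁(B,Y)
= 0.2·0.3·1 + 0.2·0.7·1 + 0.8·0.3·4 + 0.8·0.7·7
= 5.08

E[P2] = 2.42 (similar calculation)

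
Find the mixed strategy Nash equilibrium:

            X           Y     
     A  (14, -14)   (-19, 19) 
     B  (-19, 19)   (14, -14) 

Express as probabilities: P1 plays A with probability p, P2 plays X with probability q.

p = 0.5, q = 0.5

Work:
Find probabilities that make opponent indifferent:
P2 chooses q to make P1 indifferent between A and B
P1 chooses p to make P2 indifferent between X and Y
Mixed NE: P1 plays (A: 0.5, B: 0.5), P2 plays (X: 0.5, Y: 0.5)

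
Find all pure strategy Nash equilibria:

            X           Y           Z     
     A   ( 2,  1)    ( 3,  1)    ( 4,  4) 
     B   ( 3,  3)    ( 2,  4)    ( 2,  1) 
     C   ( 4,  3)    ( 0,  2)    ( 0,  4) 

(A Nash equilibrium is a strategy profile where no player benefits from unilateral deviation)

Nash equilibrium: (A, Z)

Work:
Best responses:
  P1 vs X: payoffs [2, 3, 4] → best response C (payoff 4)
  P1 vs Y: payoffs [3, 2, 0] → best response A (payoff 3)
  P1 vs Z: payoffs [4, 2, 0] → best response A (payoff 4)
  P2 vs A: payoffs [1, 1, 4] → best response Z (payoff 4)
  P2 vs B: payoffs [3, 4, 1] → best response Y (payoff 4)
  P2 vs C: payoffs [3, 2, 4] → best response Z (payoff 4)
Mutual best responses: (A,Z) → Nash equilibria.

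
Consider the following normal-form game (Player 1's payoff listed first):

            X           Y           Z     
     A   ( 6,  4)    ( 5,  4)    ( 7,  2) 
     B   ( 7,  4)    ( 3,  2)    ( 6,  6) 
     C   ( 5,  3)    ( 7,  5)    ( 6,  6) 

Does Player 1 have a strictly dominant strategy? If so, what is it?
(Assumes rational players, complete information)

No strictly dominant strategy exists for Player 1

Work:
A strategy strictly dominates another if it gives a strictly higher payoff against every opponent action. Compare each pair of P1's strategies column-by-column:
  A vs B: [6 vs 7, 5 vs 3, 7 vs 6] → A does not strictly dominate B (column X: 6 ≤ 7)
  A vs C: [6 vs 5, 5 vs 7, 7 vs 6] → A does not strictly dominate C (column Y: 5 ≤ 7)
  B vs A: [7 vs 6, 3 vs 5, 6 vs 7] → B does not strictly dominate A (column Y: 3 ≤ 5)
  B vs C: [7 vs 5, 3 vs 7, 6 vs 6] → B does not strictly dominate C (column Y: 3 ≤ 7)
  C vs A: [5 vs 6, 7 vs 5, 6 vs 7] → C does not strictly dominate A (column X: 5 ≤ 6)
  C vs B: [5 vs 7, 7 vs 3, 6 vs 6] → C does not strictly dominate B (column X: 5 ≤ 7)
No single strategy strictly dominates all others → no strictly dominant strategy.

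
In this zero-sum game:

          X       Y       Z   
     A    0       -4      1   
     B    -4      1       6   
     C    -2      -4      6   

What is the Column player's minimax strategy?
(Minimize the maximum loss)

Column should play X, value = 0

Work:
Column player minimizes Row's maximum payoff:
Column X: max payoff to Row = 0
Column Y: max payoff to Row = 1
Column Z: max payoff to Row = 6
Minimum is 0, achieved by column X.
Minimax strategy: X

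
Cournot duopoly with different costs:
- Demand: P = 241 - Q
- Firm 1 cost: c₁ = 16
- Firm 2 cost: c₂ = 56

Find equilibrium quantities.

q₁* = 88.33, q₂* = 48.33

Work:
Reaction: q₁ = (241 - 16 - q₂)/2
Reaction: q₂ = (241 - 56 - q₁)/2
Solve simultaneously:
q₁* = (241 - 2×16 + 56)/3 = 88.33
q₂* = (241 - 2×56 + 16)/3 = 48.33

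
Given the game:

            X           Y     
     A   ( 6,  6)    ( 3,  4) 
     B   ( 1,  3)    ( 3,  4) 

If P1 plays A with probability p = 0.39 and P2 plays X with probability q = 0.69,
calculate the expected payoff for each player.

E[P1] = 2.9655, E[P2] = 4.1173

Work:
E[P1] = p·q·π₁(A,X) + p·(1-q)·π₁(A,Y) + (1-p)·q·π₁(B,X) + (1-p)·(1-q)·π₁(B,Y)
= 0.39·0.69·6 + 0.39·0.31·3 + 0.61·0.69·1 + 0.61·0.31·3
= 2.9655

E[P2] = 4.1173 (similar calculation)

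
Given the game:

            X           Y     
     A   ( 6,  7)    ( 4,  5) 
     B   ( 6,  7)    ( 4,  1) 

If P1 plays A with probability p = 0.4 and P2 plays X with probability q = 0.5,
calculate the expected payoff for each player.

E[P1] = 5.0, E[P2] = 4.8

Work:
E[P1] = p·q·π₁(A,X) + p·(1-q)·π₁(A,Y) + (1-p)·q·π₁(B,X) + (1-p)·(1-q)·π₁(B,Y)
= 0.4·0.5·6 + 0.4·0.5·4 + 0.6·0.5·6 + 0.6·0.5·4
= 5.0

E[P2] = 4.8 (similar calculation)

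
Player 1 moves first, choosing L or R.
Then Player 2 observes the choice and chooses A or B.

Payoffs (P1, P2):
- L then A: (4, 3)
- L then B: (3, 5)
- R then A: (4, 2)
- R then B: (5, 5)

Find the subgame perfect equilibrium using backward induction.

P1 plays R, P2 plays B after L and B after R; Payoff (5, 5)

Work:
Backward induction:
After L: P2 chooses B → P1 gets 3
After R: P2 chooses B → P1 gets 5
P1 chooses R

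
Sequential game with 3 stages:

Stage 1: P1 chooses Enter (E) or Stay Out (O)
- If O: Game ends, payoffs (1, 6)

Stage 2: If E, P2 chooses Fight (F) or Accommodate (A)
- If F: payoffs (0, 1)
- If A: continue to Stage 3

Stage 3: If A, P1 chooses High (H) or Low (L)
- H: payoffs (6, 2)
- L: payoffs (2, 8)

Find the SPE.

SPE: (E, A, H); Outcome (6, 2)

Work:
Stage 3: P1 chooses H (6 vs 2)
Stage 2: P2: F->1, A->2 (anticipating H). Choose A
Stage 1: P1: O->1, E->6 (anticipating A, H). Choose E
SPE path: E -> A -> H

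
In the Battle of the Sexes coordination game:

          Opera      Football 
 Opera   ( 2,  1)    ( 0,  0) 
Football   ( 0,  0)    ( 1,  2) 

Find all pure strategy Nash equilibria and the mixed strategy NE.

Pure NE: (Opera, Opera) and (Football, Football); Mixed NE: p = 0.6667, q = 0.3333

Work:
Check pure NE:
(Opera, Opera): (2, 1) - no unilateral deviation beneficial
(Football, Football): (1, 2) - no unilateral deviation beneficial
Mixed NE: P1 plays Opera with p = 0.6667, P2 plays Opera with q = 0.3333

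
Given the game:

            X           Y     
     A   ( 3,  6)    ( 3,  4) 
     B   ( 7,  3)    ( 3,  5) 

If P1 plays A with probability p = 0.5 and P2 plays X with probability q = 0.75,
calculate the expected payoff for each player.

E[P1] = 4.5, E[P2] = 4.5

Work:
E[P1] = p·q·π₁(A,X) + p·(1-q)·π₁(A,Y) + (1-p)·q·π₁(B,X) + (1-p)·(1-q)·π₁(B,Y)
= 0.5·0.75·3 + 0.5·0.25·3 + 0.5·0.75·7 + 0.5·0.25·3
= 4.5

E[P2] = 4.5 (similar calculation)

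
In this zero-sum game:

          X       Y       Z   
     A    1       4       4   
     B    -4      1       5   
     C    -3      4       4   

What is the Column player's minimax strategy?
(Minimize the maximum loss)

Column should play X, value = 1

Work:
Column player minimizes Row's maximum payoff:
Column X: max payoff to Row = 1
Column Y: max payoff to Row = 4
Column Z: max payoff to Row = 5
Minimum is 1, achieved by column X.
Minimax strategy: X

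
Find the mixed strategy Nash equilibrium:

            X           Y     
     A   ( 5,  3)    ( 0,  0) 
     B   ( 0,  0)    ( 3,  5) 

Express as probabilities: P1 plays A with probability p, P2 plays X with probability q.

p = 0.625, q = 0.375

Work:
Find probabilities that make opponent indifferent:
P2 chooses q to make P1 indifferent between A and B
P1 chooses p to make P2 indifferent between X and Y
Mixed NE: P1 plays (A: 0.625, B: 0.375), P2 plays (X: 0.375, Y: 0.625)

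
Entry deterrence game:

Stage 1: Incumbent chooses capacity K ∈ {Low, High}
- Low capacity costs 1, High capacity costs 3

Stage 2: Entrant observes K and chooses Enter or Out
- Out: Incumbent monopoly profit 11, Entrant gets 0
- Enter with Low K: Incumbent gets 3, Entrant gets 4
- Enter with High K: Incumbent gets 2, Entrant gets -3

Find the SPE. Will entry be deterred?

SPE: (High, Enter|Low, Out|High); Entry deterred. Incumbent net profit = 8

Work:
After Low K: Entrant enters (4 > 0)
After High K: Entrant stays out (-3 < 0)
Incumbent: Low → 3−1=2, High → 11−3=8
Incumbent chooses High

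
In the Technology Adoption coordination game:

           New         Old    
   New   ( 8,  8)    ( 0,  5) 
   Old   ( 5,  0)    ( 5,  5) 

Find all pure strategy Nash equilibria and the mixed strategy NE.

Pure NE: (New, New) and (Old, Old); Mixed NE: p = 0.625, q = 0.625

Work:
Check pure NE:
(New, New): (8, 8) - no unilateral deviation beneficial
(Old, Old): (5, 5) - no unilateral deviation beneficial
Mixed NE: P1 plays New with p = 0.625, P2 plays New with q = 0.625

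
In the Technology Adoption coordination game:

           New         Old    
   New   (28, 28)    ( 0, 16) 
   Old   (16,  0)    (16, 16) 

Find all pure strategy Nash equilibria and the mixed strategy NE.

Pure NE: (New, New) and (Old, Old); Mixed NE: p = 0.5714, q = 0.5714

Work:
Check pure NE:
(New, New): (28, 28) - no unilateral deviation beneficial
(Old, Old): (16, 16) - no unilateral deviation beneficial
Mixed NE: P1 plays New with p = 0.5714, P2 plays New with q = 0.5714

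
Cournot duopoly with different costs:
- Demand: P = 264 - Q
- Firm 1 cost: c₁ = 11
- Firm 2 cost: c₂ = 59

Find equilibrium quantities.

q₁* = 100.33, q₂* = 52.33

Work:
Reaction: q₁ = (264 - 11 - q₂)/2
Reaction: q₂ = (264 - 59 - q₁)/2
Solve simultaneously:
q₁* = (264 - 2×11 + 59)/3 = 100.33
q₂* = (264 - 2×59 + 11)/3 = 52.33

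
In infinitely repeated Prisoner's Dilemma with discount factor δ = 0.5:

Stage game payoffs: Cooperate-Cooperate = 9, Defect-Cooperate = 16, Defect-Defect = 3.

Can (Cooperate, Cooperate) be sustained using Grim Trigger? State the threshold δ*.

δ* = 0.5385; since δ = 0.5 < 0.5385, cooperation cannot be sustained

Work:
For Grim Trigger:
Cooperate forever: 9/(1-δ)
Defect then punished: 16 + 3·δ/(1-δ)
Need: 9/(1-δ) ≥ 16 + 3·δ/(1-δ)
Solving: δ ≥ (T-R)/(T-P) = (16-9)/(16-3) = 0.5385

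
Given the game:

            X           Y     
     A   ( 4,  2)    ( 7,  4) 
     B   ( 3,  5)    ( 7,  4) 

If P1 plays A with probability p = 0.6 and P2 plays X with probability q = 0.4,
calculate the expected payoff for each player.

E[P1] = 5.64, E[P2] = 3.68

Work:
E[P1] = p·q·π₁(A,X) + p·(1-q)·π₁(A,Y) + (1-p)·q·π₁(B,X) + (1-p)·(1-q)·π₁(B,Y)
= 0.6·0.4·4 + 0.6·0.6·7 + 0.4·0.4·3 + 0.4·0.6·7
= 5.64

E[P2] = 3.68 (similar calculation)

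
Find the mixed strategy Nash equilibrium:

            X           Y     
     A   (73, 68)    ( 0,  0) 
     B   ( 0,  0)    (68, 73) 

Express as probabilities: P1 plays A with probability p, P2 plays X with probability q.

p = 0.5177, q = 0.4823

Work:
Find probabilities that make opponent indifferent:
P2 chooses q to make P1 indifferent between A and B
P1 chooses p to make P2 indifferent between X and Y
Mixed NE: P1 plays (A: 0.5177, B: 0.4823), P2 plays (X: 0.4823, Y: 0.5177)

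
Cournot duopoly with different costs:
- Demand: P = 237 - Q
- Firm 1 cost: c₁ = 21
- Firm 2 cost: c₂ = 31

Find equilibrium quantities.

q₁* = 75.33, q₂* = 65.33

Work:
Reaction: q₁ = (237 - 21 - q₂)/2
Reaction: q₂ = (237 - 31 - q₁)/2
Solve simultaneously:
q₁* = (237 - 2×21 + 31)/3 = 75.33
q₂* = (237 - 2×31 + 21)/3 = 65.33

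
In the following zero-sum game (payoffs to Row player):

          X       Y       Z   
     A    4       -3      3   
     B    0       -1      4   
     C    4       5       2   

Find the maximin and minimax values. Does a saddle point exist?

Maximin = 2, Minimax = 4, Saddle: False

Work:
Row minimums: [-3, -1, 2] → maximin = 2
Column maximums: [4, 5, 4] → minimax = 4
No saddle point (maximin ≠ minimax). Mixed strategy needed.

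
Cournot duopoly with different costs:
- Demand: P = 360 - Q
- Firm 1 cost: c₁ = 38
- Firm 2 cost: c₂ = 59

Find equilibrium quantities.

q₁* = 114.33, q₂* = 93.33

Work:
Reaction: q₁ = (360 - 38 - q₂)/2
Reaction: q₂ = (360 - 59 - q₁)/2
Solve simultaneously:
q₁* = (360 - 2×38 + 59)/3 = 114.33
q₂* = (360 - 2×59 + 38)/3 = 93.33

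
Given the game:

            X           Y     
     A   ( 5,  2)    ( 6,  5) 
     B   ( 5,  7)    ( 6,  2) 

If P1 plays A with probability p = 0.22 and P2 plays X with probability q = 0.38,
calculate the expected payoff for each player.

E[P1] = 5.62, E[P2] = 3.8912

Work:
E[P1] = p·q·π₁(A,X) + p·(1-q)·π₁(A,Y) + (1-p)·q·π₁(B,X) + (1-p)·(1-q)·π₁(B,Y)
= 0.22·0.38·5 + 0.22·0.62·6 + 0.78·0.38·5 + 0.78·0.62·6
= 5.62

E[P2] = 3.8912 (similar calculation)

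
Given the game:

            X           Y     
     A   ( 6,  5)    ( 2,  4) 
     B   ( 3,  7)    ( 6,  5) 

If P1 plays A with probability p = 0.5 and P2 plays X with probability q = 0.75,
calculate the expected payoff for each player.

E[P1] = 4.375, E[P2] = 5.625

Work:
E[P1] = p·q·π₁(A,X) + p·(1-q)·π₁(A,Y) + (1-p)·q·π₁(B,X) + (1-p)·(1-q)·π₁(B,Y)
= 0.5·0.75·6 + 0.5·0.25·2 + 0.5·0.75·3 + 0.5·0.25·6
= 4.375

E[P2] = 5.625 (similar calculation)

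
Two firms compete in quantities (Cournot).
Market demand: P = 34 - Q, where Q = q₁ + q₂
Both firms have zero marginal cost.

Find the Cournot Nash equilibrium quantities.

q₁* = q₂* = 11.33; P* = 11.33

Work:
Profit: π_i = P·q_i = (a - q_i - q_j)·q_i
FOC: ∂π_i/∂q_i = a - 2q_i - q_j = 0
Reaction function: q_i = (34 - q_j)/2
Symmetry: q* = 34/3 = 11.33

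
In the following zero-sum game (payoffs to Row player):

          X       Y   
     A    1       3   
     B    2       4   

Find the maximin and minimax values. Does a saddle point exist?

Maximin = 2, Minimax = 2, Saddle: True

Work:
Row minimums: [1, 2] → maximin = 2
Column maximums: [2, 4] → minimax = 2
Saddle point exists! Game value = 2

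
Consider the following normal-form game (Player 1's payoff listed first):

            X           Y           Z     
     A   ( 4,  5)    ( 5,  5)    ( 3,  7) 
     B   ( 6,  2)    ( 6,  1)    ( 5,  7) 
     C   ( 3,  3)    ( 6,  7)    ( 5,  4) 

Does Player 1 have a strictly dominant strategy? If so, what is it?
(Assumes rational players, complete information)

No strictly dominant strategy exists for Player 1

Work:
A strategy strictly dominates another if it gives a strictly higher payoff against every opponent action. Compare each pair of P1's strategies column-by-column:
  A vs B: [4 vs 6, 5 vs 6, 3 vs 5] → A does not strictly dominate B (column X: 4 ≤ 6)
  A vs C: [4 vs 3, 5 vs 6, 3 vs 5] → A does not strictly dominate C (column Y: 5 ≤ 6)
  B vs A: [6 vs 4, 6 vs 5, 5 vs 3] → B strictly dominates A
  B vs C: [6 vs 3, 6 vs 6, 5 vs 5] → B does not strictly dominate C (column Y: 6 ≤ 6)
  C vs A: [3 vs 4, 6 vs 5, 5 vs 3] → C does not strictly dominate A (column X: 3 ≤ 4)
  C vs B: [3 vs 6, 6 vs 6, 5 vs 5] → C does not strictly dominate B (column X: 3 ≤ 6)
No single strategy strictly dominates all others → no strictly dominant strategy.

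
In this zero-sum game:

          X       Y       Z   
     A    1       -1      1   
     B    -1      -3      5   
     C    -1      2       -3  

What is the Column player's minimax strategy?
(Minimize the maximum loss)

Column should play X, value = 1

Work:
Column player minimizes Row's maximum payoff:
Column X: max payoff to Row = 1
Column Y: max payoff to Row = 2
Column Z: max payoff to Row = 5
Minimum is 1, achieved by column X.
Minimax strategy: X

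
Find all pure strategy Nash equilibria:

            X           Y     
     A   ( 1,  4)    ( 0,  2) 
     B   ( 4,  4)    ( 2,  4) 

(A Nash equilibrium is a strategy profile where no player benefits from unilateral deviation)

Nash equilibrium: (B, X), (B, Y)

Work:
Best responses:
  P1 vs X: payoffs [1, 4] → best response B (payoff 4)
  P1 vs Y: payoffs [0, 2] → best response B (payoff 2)
  P2 vs A: payoffs [4, 2] → best response X (payoff 4)
  P2 vs B: payoffs [4, 4] → best response X/Y (payoff 4)
Mutual best responses: (B,X), (B,Y) → Nash equilibria.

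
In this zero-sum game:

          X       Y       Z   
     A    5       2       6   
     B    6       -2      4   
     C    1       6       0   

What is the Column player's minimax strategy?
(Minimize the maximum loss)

Column should play X or Y or Z (all achieve the minimum), value = 6

Work:
Column player minimizes Row's maximum payoff:
Column X: max payoff to Row = 6
Column Y: max payoff to Row = 6
Column Z: max payoff to Row = 6
Minimum is 6, achieved by columns X, Y, Z (tied).
Each of X or Y or Z is a minimax strategy.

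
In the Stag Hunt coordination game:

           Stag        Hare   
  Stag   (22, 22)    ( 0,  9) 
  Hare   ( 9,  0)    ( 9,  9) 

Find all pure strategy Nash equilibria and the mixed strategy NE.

Pure NE: (Stag, Stag) and (Hare, Hare); Mixed NE: p = 0.4091, q = 0.4091

Work:
Check pure NE:
(Stag, Stag): (22, 22) - no unilateral deviation beneficial
(Hare, Hare): (9, 9) - no unilateral deviation beneficial
Mixed NE: P1 plays Stag with p = 0.4091, P2 plays Stag with q = 0.4091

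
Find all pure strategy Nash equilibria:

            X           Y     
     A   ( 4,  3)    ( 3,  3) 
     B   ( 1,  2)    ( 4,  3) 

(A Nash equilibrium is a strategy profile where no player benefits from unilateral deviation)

Nash equilibrium: (A, X), (B, Y)

Work:
Best responses:
  P1 vs X: payoffs [4, 1] → best response A (payoff 4)
  P1 vs Y: payoffs [3, 4] → best response B (payoff 4)
  P2 vs A: payoffs [3, 3] → best response X/Y (payoff 3)
  P2 vs B: payoffs [2, 3] → best response Y (payoff 3)
Mutual best responses: (A,X), (B,Y) → Nash equilibria.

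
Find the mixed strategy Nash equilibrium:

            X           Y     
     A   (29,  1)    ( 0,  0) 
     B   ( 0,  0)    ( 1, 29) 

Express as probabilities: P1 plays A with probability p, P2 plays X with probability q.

p = 0.9667, q = 0.0333

Work:
Find probabilities that make opponent indifferent:
P2 chooses q to make P1 indifferent between A and B
P1 chooses p to make P2 indifferent between X and Y
Mixed NE: P1 plays (A: 0.9667, B: 0.0333), P2 plays (X: 0.0333, Y: 0.9667)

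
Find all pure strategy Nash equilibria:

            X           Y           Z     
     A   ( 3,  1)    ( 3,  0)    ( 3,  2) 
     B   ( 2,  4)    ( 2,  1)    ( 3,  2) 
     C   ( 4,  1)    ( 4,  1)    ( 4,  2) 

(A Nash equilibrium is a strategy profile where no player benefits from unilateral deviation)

Nash equilibrium: (C, Z)

Work:
Best responses:
  P1 vs X: payoffs [3, 2, 4] → best response C (payoff 4)
  P1 vs Y: payoffs [3, 2, 4] → best response C (payoff 4)
  P1 vs Z: payoffs [3, 3, 4] → best response C (payoff 4)
  P2 vs A: payoffs [1, 0, 2] → best response Z (payoff 2)
  P2 vs B: payoffs [4, 1, 2] → best response X (payoff 4)
  P2 vs C: payoffs [1, 1, 2] → best response Z (payoff 2)
Mutual best responses: (C,Z) → Nash equilibria.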